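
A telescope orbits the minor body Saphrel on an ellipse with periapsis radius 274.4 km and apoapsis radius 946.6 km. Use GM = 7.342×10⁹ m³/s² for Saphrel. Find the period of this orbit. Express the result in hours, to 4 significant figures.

T ≈ 9.716 hours

Semi-major axis a = (r_p + r_a)/2 = (274.40 + 946.60)/2 = 610.50 km = 6.105×10⁵ m.
By Kepler's third law T = 2π√(a³/μ) = 2π × 5.567×10³ = 3.498×10⁴ s.
= 9.716 hours.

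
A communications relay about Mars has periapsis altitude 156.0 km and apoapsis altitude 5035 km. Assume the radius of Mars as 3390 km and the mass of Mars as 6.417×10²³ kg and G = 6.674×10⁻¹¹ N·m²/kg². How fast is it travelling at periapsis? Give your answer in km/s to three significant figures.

μ = GM = 6.674×10⁻¹¹ × 6.417×10²³ = 4.283×10¹³ m³/s².
r_p = 3390 + 156.0 = 3546.0 km = 3.5460×10⁶ m.
r_a = 3390 + 5035 = 8425.0 km = 8.4250×10⁶ m.
Semi-major axis a = (r_p + r_a)/2 = 5985.5 km = 5.986×10⁶ m.
Vis-viva: v² = μ(2/r − 1/a) = 4.283×10¹³ × (5.640×10⁻⁷ − 1.671×10⁻⁷) = 1.700×10⁷ m²/s².
v = 4123 m/s = 4.123 km/s.

v ≈ 4.12 km/s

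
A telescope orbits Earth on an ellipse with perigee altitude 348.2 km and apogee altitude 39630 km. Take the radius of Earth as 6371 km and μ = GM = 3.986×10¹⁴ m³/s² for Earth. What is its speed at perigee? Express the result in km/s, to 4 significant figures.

r_p = 6371 + 348.2 = 6719.2 km = 6.7192×10⁶ m.
r_a = 6371 + 39630 = 46001 km = 4.6001×10⁷ m.
Semi-major axis a = (r_p + r_a)/2 = 26360 km = 2.636×10⁷ m.
Vis-viva: v² = μ(2/r − 1/a) = 3.986×10¹⁴ × (2.977×10⁻⁷ − 3.794×10⁻⁸) = 1.035×10⁸ m²/s².
v = 10170 m/s = 10.17 km/s.

v ≈ 10.17 km/s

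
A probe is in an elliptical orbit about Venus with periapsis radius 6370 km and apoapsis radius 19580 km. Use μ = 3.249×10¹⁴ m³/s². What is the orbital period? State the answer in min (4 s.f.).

Semi-major axis a = (r_p + r_a)/2 = (6370.0 + 19580)/2 = 12975 km = 1.298×10⁷ m.
By Kepler's third law T = 2π√(a³/μ) = 2π × 2.593×10³ = 1.629×10⁴ s.
= 271.5 min.

T ≈ 271.5 min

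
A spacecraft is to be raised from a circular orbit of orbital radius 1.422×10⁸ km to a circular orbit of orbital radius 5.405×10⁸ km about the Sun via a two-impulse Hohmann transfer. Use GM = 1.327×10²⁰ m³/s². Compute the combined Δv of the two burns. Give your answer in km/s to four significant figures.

Δv_total ≈ 13.45 km/s

r₁ = 1.422×10⁸ km = 1.422×10¹¹ m.
r₂ = 5.405×10⁸ km = 5.405×10¹¹ m.
Transfer ellipse a_t = (r₁ + r₂)/2 = 3.414×10¹¹ m.
At r₁: circular v_c1 = √(μ/r₁) = 30550 m/s; transfer-perihelion v_p = √[μ(2/r₁ − 1/a_t)] = 38440 m/s.
Δv₁ = v_p − v_c1 = 7892 m/s.
At r₂: circular v_c2 = √(μ/r₂) = 15670 m/s; transfer-aphelion v_a = √[μ(2/r₂ − 1/a_t)] = 10110 m/s.
Δv₂ = v_c2 − v_a = 5556 m/s.
Total Δv = Δv₁ + Δv₂ = 13450 m/s = 13.45 km/s.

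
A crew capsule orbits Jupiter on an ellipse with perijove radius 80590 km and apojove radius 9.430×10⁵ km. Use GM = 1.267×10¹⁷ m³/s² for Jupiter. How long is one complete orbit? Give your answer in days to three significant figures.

T ≈ 2.37 days

Semi-major axis a = (r_p + r_a)/2 = (80590 + 9.4300×10⁵)/2 = 5.1180×10⁵ km = 5.118×10⁸ m.
By Kepler's third law T = 2π√(a³/μ) = 2π × 3.253×10⁴ = 2.044×10⁵ s.
= 2.365 days.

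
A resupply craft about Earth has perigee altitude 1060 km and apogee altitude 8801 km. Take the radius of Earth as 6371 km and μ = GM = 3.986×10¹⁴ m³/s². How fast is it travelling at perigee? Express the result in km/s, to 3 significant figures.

r_p = 6371 + 1060 = 7431.0 km = 7.4310×10⁶ m.
r_a = 6371 + 8801 = 15172 km = 1.5172×10⁷ m.
Semi-major axis a = (r_p + r_a)/2 = 11302 km = 1.130×10⁷ m.
Vis-viva: v² = μ(2/r − 1/a) = 3.986×10¹⁴ × (2.691×10⁻⁷ − 8.848×10⁻⁸) = 7.201×10⁷ m²/s².
v = 8486 m/s = 8.486 km/s.

v ≈ 8.49 km/s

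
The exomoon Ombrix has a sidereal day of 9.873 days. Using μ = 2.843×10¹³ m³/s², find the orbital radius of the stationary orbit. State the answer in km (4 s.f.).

r_sync ≈ 80620 km

T = 9.873 days = 8.530×10⁵ s.
A synchronous orbit has period T, so by Kepler's third law a = (μT²/4π²)^(1/3).
μT²/4π² = 2.843×10¹³ × (8.530×10⁵)² / 39.48 = 5.240×10²³ m³.
a = 8.062×10⁷ m = 80621 km.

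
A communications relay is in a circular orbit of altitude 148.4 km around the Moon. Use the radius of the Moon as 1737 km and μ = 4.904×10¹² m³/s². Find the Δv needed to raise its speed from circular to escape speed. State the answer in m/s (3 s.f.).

r = 1737 + 148.4 = 1885.4 km = 1.8854×10⁶ m.
Circular speed v_c = √(μ/r) = 1613 m/s.
Escape speed v_esc = √(2μ/r) = √2 × v_c = 2281 m/s.
Δv = v_esc − v_c = 668.0 m/s.

Δv ≈ 668 m/s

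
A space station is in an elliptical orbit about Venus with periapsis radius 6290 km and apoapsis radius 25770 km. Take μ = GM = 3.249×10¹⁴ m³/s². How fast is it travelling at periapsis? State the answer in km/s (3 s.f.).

v ≈ 9.11 km/s

Semi-major axis a = (r_p + r_a)/2 = 16030 km = 1.603×10⁷ m.
Vis-viva: v² = μ(2/r − 1/a) = 3.249×10¹⁴ × (3.180×10⁻⁷ − 6.238×10⁻⁸) = 8.304×10⁷ m²/s².
v = 9113 m/s = 9.113 km/s.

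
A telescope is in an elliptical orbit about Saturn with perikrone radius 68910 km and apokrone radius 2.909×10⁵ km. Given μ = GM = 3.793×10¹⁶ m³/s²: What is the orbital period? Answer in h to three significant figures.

T ≈ 21.6 h

Semi-major axis a = (r_p + r_a)/2 = (68910 + 2.9090×10⁵)/2 = 1.7990×10⁵ km = 1.799×10⁸ m.
By Kepler's third law T = 2π√(a³/μ) = 2π × 1.239×10⁴ = 7.785×10⁴ s.
= 21.62 h.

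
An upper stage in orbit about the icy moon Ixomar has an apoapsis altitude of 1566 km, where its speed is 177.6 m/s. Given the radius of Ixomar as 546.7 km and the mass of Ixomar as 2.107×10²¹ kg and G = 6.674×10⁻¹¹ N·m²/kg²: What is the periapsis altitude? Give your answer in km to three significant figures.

periapsis altitude ≈ 109 km

μ = GM = 6.674×10⁻¹¹ × 2.107×10²¹ = 1.406×10¹¹ m³/s².
r_a = 546.7 + 1566 = 2112.7 km = 2.113×10⁶ m.
Specific energy ε = v²/2 − μ/r = -5.079×10⁴ J/kg, so a = −μ/(2ε) = 1.384×10⁶ m.
The apsides satisfy r_p + r_a = 2a, so the periapsis radius is 2a − r_a = 6.560×10⁵ m = 656.03 km.
Periapsis altitude = 656.03 − 546.7 = 109.33 km.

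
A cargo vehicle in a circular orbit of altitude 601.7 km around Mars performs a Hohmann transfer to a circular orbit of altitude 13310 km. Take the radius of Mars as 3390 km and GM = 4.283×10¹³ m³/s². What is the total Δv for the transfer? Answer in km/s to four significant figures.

Δv_total ≈ 1.493 km/s

r₁ = 3390 + 601.7 = 3991.7 km = 3.9917×10⁶ m.
r₂ = 3390 + 13310 = 16700 km = 1.6700×10⁷ m.
Transfer ellipse a_t = (r₁ + r₂)/2 = 1.035×10⁷ m.
At r₁: circular v_c1 = √(μ/r₁) = 3276 m/s; transfer-periapsis v_p = √[μ(2/r₁ − 1/a_t)] = 4162 m/s.
Δv₁ = v_p − v_c1 = 886.1 m/s.
At r₂: circular v_c2 = √(μ/r₂) = 1601 m/s; transfer-apoapsis v_a = √[μ(2/r₂ − 1/a_t)] = 994.7 m/s.
Δv₂ = v_c2 − v_a = 606.7 m/s.
Total Δv = Δv₁ + Δv₂ = 1493 m/s = 1.493 km/s.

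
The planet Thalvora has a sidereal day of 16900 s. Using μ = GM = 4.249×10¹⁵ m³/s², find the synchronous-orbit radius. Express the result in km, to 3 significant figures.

A synchronous orbit has period T, so by Kepler's third law a = (μT²/4π²)^(1/3).
μT²/4π² = 4.249×10¹⁵ × (1.690×10⁴)² / 39.48 = 3.074×10²² m³.
a = 3.133×10⁷ m = 31326 km.

r_sync ≈ 31300 km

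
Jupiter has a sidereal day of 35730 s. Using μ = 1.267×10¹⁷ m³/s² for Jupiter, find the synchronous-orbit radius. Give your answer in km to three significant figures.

A synchronous orbit has period T, so by Kepler's third law a = (μT²/4π²)^(1/3).
μT²/4π² = 1.267×10¹⁷ × (3.573×10⁴)² / 39.48 = 4.097×10²⁴ m³.
a = 1.600×10⁸ m = 1.6002×10⁵ km.

r_sync ≈ 1.60×10⁵ km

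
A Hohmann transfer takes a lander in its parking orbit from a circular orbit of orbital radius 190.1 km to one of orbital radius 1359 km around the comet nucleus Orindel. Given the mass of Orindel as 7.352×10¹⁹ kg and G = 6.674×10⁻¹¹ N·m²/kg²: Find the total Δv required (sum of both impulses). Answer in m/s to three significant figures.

μ = GM = 6.674×10⁻¹¹ × 7.352×10¹⁹ = 4.907×10⁹ m³/s².
r₁ = 190.1 km = 1.901×10⁵ m.
r₂ = 1359 km = 1.359×10⁶ m.
Transfer ellipse a_t = (r₁ + r₂)/2 = 7.746×10⁵ m.
At r₁: circular v_c1 = √(μ/r₁) = 160.7 m/s; transfer-periapsis v_p = √[μ(2/r₁ − 1/a_t)] = 212.8 m/s.
Δv₁ = v_p − v_c1 = 52.15 m/s.
At r₂: circular v_c2 = √(μ/r₂) = 60.09 m/s; transfer-apoapsis v_a = √[μ(2/r₂ − 1/a_t)] = 29.77 m/s.
Δv₂ = v_c2 − v_a = 30.32 m/s.
Total Δv = Δv₁ + Δv₂ = 82.47 m/s.

Δv_total ≈ 82.5 m/s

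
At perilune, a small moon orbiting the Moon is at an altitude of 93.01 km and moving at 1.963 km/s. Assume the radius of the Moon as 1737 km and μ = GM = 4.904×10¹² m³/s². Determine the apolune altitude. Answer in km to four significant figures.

apolune altitude ≈ 2945 km

r_p = 1737 + 93.01 = 1830.0 km = 1.830×10⁶ m.
Specific energy ε = v²/2 − μ/r = -7.531×10⁵ J/kg, so a = −μ/(2ε) = 3.256×10⁶ m.
The apsides satisfy r_p + r_a = 2a, so the apolune radius is 2a − r_p = 4.682×10⁶ m = 4681.9 km.
Apolune altitude = 4681.9 − 1737 = 2944.9 km.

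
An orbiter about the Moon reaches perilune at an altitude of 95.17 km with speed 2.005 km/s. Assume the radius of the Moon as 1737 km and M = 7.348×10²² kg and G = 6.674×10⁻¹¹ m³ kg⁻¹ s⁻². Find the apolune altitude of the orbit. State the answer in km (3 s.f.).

apolune altitude ≈ 3790 km

μ = GM = 6.674×10⁻¹¹ × 7.348×10²² = 4.904×10¹² m³/s².
r_p = 1737 + 95.17 = 1832.2 km = 1.832×10⁶ m.
Specific energy ε = v²/2 − μ/r = -6.666×10⁵ J/kg, so a = −μ/(2ε) = 3.678×10⁶ m.
The apsides satisfy r_p + r_a = 2a, so the apolune radius is 2a − r_p = 5.524×10⁶ m = 5524.4 km.
Apolune altitude = 5524.4 − 1737 = 3787.4 km.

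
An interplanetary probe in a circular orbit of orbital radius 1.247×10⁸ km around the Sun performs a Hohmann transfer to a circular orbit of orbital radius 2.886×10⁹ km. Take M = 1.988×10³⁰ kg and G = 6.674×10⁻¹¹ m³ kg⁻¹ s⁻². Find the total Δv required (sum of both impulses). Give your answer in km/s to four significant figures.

Δv_total ≈ 17.37 km/s

μ = GM = 6.674×10⁻¹¹ × 1.988×10³⁰ = 1.327×10²⁰ m³/s².
r₁ = 1.247×10⁸ km = 1.247×10¹¹ m.
r₂ = 2.886×10⁹ km = 2.886×10¹² m.
Transfer ellipse a_t = (r₁ + r₂)/2 = 1.505×10¹² m.
At r₁: circular v_c1 = √(μ/r₁) = 32620 m/s; transfer-perihelion v_p = √[μ(2/r₁ − 1/a_t)] = 45160 m/s.
Δv₁ = v_p − v_c1 = 12550 m/s.
At r₂: circular v_c2 = √(μ/r₂) = 6780 m/s; transfer-aphelion v_a = √[μ(2/r₂ − 1/a_t)] = 1951 m/s.
Δv₂ = v_c2 − v_a = 4829 m/s.
Total Δv = Δv₁ + Δv₂ = 17370 m/s = 17.37 km/s.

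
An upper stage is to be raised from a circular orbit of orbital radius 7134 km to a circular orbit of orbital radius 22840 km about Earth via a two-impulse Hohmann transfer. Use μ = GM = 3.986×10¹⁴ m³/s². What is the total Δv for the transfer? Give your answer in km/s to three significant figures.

r₁ = 7134 km = 7.134×10⁶ m.
r₂ = 22840 km = 2.284×10⁷ m.
Transfer ellipse a_t = (r₁ + r₂)/2 = 1.499×10⁷ m.
At r₁: circular v_c1 = √(μ/r₁) = 7475 m/s; transfer-perigee v_p = √[μ(2/r₁ − 1/a_t)] = 9228 m/s.
Δv₁ = v_p − v_c1 = 1753 m/s.
At r₂: circular v_c2 = √(μ/r₂) = 4178 m/s; transfer-apogee v_a = √[μ(2/r₂ − 1/a_t)] = 2882 m/s.
Δv₂ = v_c2 − v_a = 1295 m/s.
Total Δv = Δv₁ + Δv₂ = 3048 m/s = 3.048 km/s.

Δv_total ≈ 3.05 km/s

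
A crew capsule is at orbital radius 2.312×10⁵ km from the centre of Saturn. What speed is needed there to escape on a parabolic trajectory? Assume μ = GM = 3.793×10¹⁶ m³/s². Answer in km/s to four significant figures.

r = 2.312×10⁵ km = 2.312×10⁸ m.
Escape speed v_esc = √(2μ/r) = √(2 × 3.793×10¹⁶ / 2.312×10⁸) = √(3.281×10⁸) = 18110 m/s.
= 18.11 km/s.

v_esc ≈ 18.11 km/s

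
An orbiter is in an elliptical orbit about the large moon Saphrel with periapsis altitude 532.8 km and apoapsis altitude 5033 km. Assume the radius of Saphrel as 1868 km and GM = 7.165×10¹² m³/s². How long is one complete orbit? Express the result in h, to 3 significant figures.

T ≈ 6.54 h

r_p = 1868 + 532.8 = 2400.8 km = 2.4008×10⁶ m.
r_a = 1868 + 5033 = 6901.0 km = 6.9010×10⁶ m.
Semi-major axis a = (r_p + r_a)/2 = (2400.8 + 6901.0)/2 = 4650.9 km = 4.651×10⁶ m.
By Kepler's third law T = 2π√(a³/μ) = 2π × 3.747×10³ = 2.354×10⁴ s.
= 6.540 h.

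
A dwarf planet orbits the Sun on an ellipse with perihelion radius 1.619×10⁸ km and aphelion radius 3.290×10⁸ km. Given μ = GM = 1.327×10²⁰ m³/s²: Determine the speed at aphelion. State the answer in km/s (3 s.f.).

Semi-major axis a = (r_p + r_a)/2 = 2.4545×10⁸ km = 2.454×10¹¹ m.
Vis-viva: v² = μ(2/r − 1/a) = 1.327×10²⁰ × (6.079×10⁻¹² − 4.074×10⁻¹²) = 2.660×10⁸ m²/s².
v = 16310 m/s = 16.31 km/s.

v ≈ 16.3 km/s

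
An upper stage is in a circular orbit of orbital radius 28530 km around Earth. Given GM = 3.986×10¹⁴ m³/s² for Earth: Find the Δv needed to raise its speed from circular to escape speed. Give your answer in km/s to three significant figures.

r = 28530 km = 2.853×10⁷ m.
Circular speed v_c = √(μ/r) = 3738 m/s.
Escape speed v_esc = √(2μ/r) = √2 × v_c = 5286 m/s.
Δv = v_esc − v_c = 1548 m/s = 1.548 km/s.

Δv ≈ 1.55 km/s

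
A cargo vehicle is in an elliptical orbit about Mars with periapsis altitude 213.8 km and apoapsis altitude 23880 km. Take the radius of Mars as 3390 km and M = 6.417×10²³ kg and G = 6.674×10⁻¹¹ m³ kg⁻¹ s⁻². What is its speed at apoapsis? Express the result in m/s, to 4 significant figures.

μ = GM = 6.674×10⁻¹¹ × 6.417×10²³ = 4.283×10¹³ m³/s².
r_p = 3390 + 213.8 = 3603.8 km = 3.6038×10⁶ m.
r_a = 3390 + 23880 = 27270 km = 2.7270×10⁷ m.
Semi-major axis a = (r_p + r_a)/2 = 15437 km = 1.544×10⁷ m.
Vis-viva: v² = μ(2/r − 1/a) = 4.283×10¹³ × (7.334×10⁻⁸ − 6.478×10⁻⁸) = 3.666×10⁵ m²/s².
v = 605.5 m/s.

v ≈ 605.5 m/s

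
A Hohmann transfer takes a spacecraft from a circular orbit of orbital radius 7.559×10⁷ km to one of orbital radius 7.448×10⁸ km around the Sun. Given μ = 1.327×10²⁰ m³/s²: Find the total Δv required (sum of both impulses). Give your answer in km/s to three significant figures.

Δv_total ≈ 22.2 km/s

r₁ = 7.559×10⁷ km = 7.559×10¹⁰ m.
r₂ = 7.448×10⁸ km = 7.448×10¹¹ m.
Transfer ellipse a_t = (r₁ + r₂)/2 = 4.102×10¹¹ m.
At r₁: circular v_c1 = √(μ/r₁) = 41900 m/s; transfer-perihelion v_p = √[μ(2/r₁ − 1/a_t)] = 56460 m/s.
Δv₁ = v_p − v_c1 = 14560 m/s.
At r₂: circular v_c2 = √(μ/r₂) = 13350 m/s; transfer-aphelion v_a = √[μ(2/r₂ − 1/a_t)] = 5730 m/s.
Δv₂ = v_c2 − v_a = 7618 m/s.
Total Δv = Δv₁ + Δv₂ = 22180 m/s = 22.18 km/s.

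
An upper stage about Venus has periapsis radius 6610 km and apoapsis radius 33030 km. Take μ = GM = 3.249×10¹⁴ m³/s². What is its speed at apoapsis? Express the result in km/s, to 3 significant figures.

Semi-major axis a = (r_p + r_a)/2 = 19820 km = 1.982×10⁷ m.
Vis-viva: v² = μ(2/r − 1/a) = 3.249×10¹⁴ × (6.055×10⁻⁸ − 5.045×10⁻⁸) = 3.280×10⁶ m²/s².
v = 1811 m/s = 1.811 km/s.

v ≈ 1.81 km/s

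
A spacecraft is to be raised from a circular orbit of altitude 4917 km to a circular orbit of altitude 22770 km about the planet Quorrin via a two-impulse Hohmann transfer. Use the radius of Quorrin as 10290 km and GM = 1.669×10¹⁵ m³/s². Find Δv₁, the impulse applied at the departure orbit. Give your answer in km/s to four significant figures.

r₁ = 10290 + 4917 = 15207 km = 1.5207×10⁷ m.
r₂ = 10290 + 22770 = 33060 km = 3.3060×10⁷ m.
Transfer ellipse a_t = (r₁ + r₂)/2 = 2.413×10⁷ m.
At r₁: circular v_c1 = √(μ/r₁) = 10480 m/s; transfer-periapsis v_p = √[μ(2/r₁ − 1/a_t)] = 12260 m/s.
Δv₁ = v_p − v_c1 = 1785 m/s.
= 1.785 km/s.

Δv ≈ 1.785 km/s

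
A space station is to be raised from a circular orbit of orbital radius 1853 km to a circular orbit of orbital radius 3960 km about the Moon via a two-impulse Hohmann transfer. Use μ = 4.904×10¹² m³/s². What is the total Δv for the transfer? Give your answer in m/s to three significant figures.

r₁ = 1853 km = 1.853×10⁶ m.
r₂ = 3960 km = 3.960×10⁶ m.
Transfer ellipse a_t = (r₁ + r₂)/2 = 2.906×10⁶ m.
At r₁: circular v_c1 = √(μ/r₁) = 1627 m/s; transfer-perilune v_p = √[μ(2/r₁ − 1/a_t)] = 1899 m/s.
Δv₁ = v_p − v_c1 = 272.1 m/s.
At r₂: circular v_c2 = √(μ/r₂) = 1113 m/s; transfer-apolune v_a = √[μ(2/r₂ − 1/a_t)] = 888.5 m/s.
Δv₂ = v_c2 − v_a = 224.3 m/s.
Total Δv = Δv₁ + Δv₂ = 496.4 m/s.

Δv_total ≈ 496 m/s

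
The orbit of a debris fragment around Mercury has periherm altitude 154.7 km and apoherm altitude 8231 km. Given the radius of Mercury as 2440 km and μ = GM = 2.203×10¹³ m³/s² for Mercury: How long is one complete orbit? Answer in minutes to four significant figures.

T ≈ 381.1 minutes

r_p = 2440 + 154.7 = 2594.7 km = 2.5947×10⁶ m.
r_a = 2440 + 8231 = 10671 km = 1.0671×10⁷ m.
Semi-major axis a = (r_p + r_a)/2 = (2594.7 + 10671)/2 = 6632.9 km = 6.633×10⁶ m.
By Kepler's third law T = 2π√(a³/μ) = 2π × 3.640×10³ = 2.287×10⁴ s.
= 381.1 minutes.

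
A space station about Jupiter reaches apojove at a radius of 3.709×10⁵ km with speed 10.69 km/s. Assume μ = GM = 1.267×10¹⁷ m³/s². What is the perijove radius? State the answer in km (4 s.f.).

perijove radius ≈ 74500 km

r_a = 3.709×10⁸ m.
Specific energy ε = v²/2 − μ/r = -2.845×10⁸ J/kg, so a = −μ/(2ε) = 2.227×10⁸ m.
The apsides satisfy r_p + r_a = 2a, so the perijove radius is 2a − r_a = 7.450×10⁷ m = 74500 km.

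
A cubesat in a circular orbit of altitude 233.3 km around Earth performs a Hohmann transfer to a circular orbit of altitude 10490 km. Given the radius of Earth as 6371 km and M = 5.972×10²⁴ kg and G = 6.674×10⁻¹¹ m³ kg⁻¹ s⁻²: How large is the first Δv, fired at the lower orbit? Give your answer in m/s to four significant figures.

μ = GM = 6.674×10⁻¹¹ × 5.972×10²⁴ = 3.986×10¹⁴ m³/s².
r₁ = 6371 + 233.3 = 6604.3 km = 6.6043×10⁶ m.
r₂ = 6371 + 10490 = 16861 km = 1.6861×10⁷ m.
Transfer ellipse a_t = (r₁ + r₂)/2 = 1.173×10⁷ m.
At r₁: circular v_c1 = √(μ/r₁) = 7769 m/s; transfer-perigee v_p = √[μ(2/r₁ − 1/a_t)] = 9313 m/s.
Δv₁ = v_p − v_c1 = 1544 m/s.

Δv ≈ 1544 m/s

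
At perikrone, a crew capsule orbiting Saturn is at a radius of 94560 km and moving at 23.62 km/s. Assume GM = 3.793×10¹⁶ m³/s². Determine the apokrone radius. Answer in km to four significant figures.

apokrone radius ≈ 2.159×10⁵ km

r_p = 9.456×10⁷ m.
Specific energy ε = v²/2 − μ/r = -1.222×10⁸ J/kg, so a = −μ/(2ε) = 1.552×10⁸ m.
The apsides satisfy r_p + r_a = 2a, so the apokrone radius is 2a − r_p = 2.159×10⁸ m = 2.1591×10⁵ km.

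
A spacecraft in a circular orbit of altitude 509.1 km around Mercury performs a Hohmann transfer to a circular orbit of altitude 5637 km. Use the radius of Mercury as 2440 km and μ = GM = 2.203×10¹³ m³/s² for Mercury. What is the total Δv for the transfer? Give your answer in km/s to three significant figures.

r₁ = 2440 + 509.1 = 2949.1 km = 2.9491×10⁶ m.
r₂ = 2440 + 5637 = 8077.0 km = 8.0770×10⁶ m.
Transfer ellipse a_t = (r₁ + r₂)/2 = 5.513×10⁶ m.
At r₁: circular v_c1 = √(μ/r₁) = 2733 m/s; transfer-periherm v_p = √[μ(2/r₁ − 1/a_t)] = 3308 m/s.
Δv₁ = v_p − v_c1 = 575.1 m/s.
At r₂: circular v_c2 = √(μ/r₂) = 1652 m/s; transfer-apoherm v_a = √[μ(2/r₂ − 1/a_t)] = 1208 m/s.
Δv₂ = v_c2 − v_a = 443.6 m/s.
Total Δv = Δv₁ + Δv₂ = 1019 m/s = 1.019 km/s.

Δv_total ≈ 1.02 km/s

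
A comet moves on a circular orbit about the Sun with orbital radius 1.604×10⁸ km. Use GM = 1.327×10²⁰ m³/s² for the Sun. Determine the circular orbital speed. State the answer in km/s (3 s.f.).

r = 1.604×10⁸ km = 1.604×10¹¹ m.
For a circular orbit v = √(μ/r) = √(1.327×10²⁰ / 1.604×10¹¹) = √(8.273×10⁸) = 28760 m/s.
That is 28.76 km/s.

v ≈ 28.8 km/s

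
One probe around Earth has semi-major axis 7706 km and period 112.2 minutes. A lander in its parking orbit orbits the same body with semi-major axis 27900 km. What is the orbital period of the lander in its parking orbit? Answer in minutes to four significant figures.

T₂ ≈ 773.0 minutes

Kepler's third law: T² ∝ a³, so T₂ = T₁ (a₂/a₁)^(3/2).
a₂/a₁ = 3.621, (a₂/a₁)^(3/2) = 6.889.
T₂ = 112.2 × 6.889 = 773.0 minutes.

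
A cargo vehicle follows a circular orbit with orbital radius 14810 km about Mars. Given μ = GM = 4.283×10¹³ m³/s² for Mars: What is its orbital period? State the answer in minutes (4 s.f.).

T ≈ 912.0 minutes

r = 14810 km = 1.481×10⁷ m.
Kepler's third law: T = 2π√(r³/μ) = 2π√((1.481×10⁷)³ / 4.283×10¹³).
r³/μ = 7.584×10⁷ s², so T = 2π × 8.709×10³ = 5.472×10⁴ s.
Converting: 5.472×10⁴ s ÷ 60.00 = 912.0 minutes.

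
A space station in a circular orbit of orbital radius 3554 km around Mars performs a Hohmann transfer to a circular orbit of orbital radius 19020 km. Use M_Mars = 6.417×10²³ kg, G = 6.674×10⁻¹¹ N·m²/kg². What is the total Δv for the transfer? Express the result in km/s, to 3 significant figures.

μ = GM = 6.674×10⁻¹¹ × 6.417×10²³ = 4.283×10¹³ m³/s².
r₁ = 3554 km = 3.554×10⁶ m.
r₂ = 19020 km = 1.902×10⁷ m.
Transfer ellipse a_t = (r₁ + r₂)/2 = 1.129×10⁷ m.
At r₁: circular v_c1 = √(μ/r₁) = 3471 m/s; transfer-periapsis v_p = √[μ(2/r₁ − 1/a_t)] = 4506 m/s.
Δv₁ = v_p − v_c1 = 1035 m/s.
At r₂: circular v_c2 = √(μ/r₂) = 1501 m/s; transfer-apoapsis v_a = √[μ(2/r₂ − 1/a_t)] = 842.0 m/s.
Δv₂ = v_c2 − v_a = 658.5 m/s.
Total Δv = Δv₁ + Δv₂ = 1693 m/s = 1.693 km/s.

Δv_total ≈ 1.69 km/s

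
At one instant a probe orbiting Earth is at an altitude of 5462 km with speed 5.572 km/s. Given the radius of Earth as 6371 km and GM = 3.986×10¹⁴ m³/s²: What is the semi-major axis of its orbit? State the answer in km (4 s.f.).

r = 6371 + 5462 = 11833 km = 1.183×10⁷ m.
Specific orbital energy ε = v²/2 − μ/r = (5572)²/2 − 3.986×10¹⁴/1.183×10⁷ = -1.816×10⁷ J/kg.
Since ε = −μ/(2a), a = −μ/(2ε) = 1.097×10⁷ m = 10974 km.

a ≈ 10970 km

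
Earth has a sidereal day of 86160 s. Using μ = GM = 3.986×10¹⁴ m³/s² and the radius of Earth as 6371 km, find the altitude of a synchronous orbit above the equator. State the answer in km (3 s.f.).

h_sync ≈ 35800 km

A synchronous orbit has period T, so by Kepler's third law a = (μT²/4π²)^(1/3).
μT²/4π² = 3.986×10¹⁴ × (8.616×10⁴)² / 39.48 = 7.495×10²² m³.
a = 4.216×10⁷ m = 42163 km.
Altitude h = a − R = 42163 − 6371 = 35792 km.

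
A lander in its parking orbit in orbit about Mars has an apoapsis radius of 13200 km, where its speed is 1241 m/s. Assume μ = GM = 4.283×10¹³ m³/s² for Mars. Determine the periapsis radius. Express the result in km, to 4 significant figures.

r_a = 1.320×10⁷ m.
Specific energy ε = v²/2 − μ/r = -2.475×10⁶ J/kg, so a = −μ/(2ε) = 8.654×10⁶ m.
The apsides satisfy r_p + r_a = 2a, so the periapsis radius is 2a − r_a = 4.107×10⁶ m = 4107.5 km.

periapsis radius ≈ 4107 km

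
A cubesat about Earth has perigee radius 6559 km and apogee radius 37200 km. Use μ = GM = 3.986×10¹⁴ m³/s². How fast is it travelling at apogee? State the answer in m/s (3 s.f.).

v ≈ 1790 m/s

Semi-major axis a = (r_p + r_a)/2 = 21880 km = 2.188×10⁷ m.
Vis-viva: v² = μ(2/r − 1/a) = 3.986×10¹⁴ × (5.376×10⁻⁸ − 4.570×10⁻⁸) = 3.212×10⁶ m²/s².
v = 1792 m/s.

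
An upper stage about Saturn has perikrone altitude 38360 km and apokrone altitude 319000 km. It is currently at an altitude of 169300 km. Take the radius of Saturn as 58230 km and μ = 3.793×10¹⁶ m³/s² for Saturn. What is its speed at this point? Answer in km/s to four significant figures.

r_p = 58230 + 38360 = 96590 km = 9.6590×10⁷ m.
r_a = 58230 + 319000 = 377230 km = 3.7723×10⁸ m.
r = 58230 + 169300 = 2.2753×10⁵ km = 2.275×10⁸ m.
Semi-major axis a = (r_p + r_a)/2 = 2.3691×10⁵ km = 2.369×10⁸ m.
Vis-viva: v² = μ(2/r − 1/a) = 3.793×10¹⁶ × (8.790×10⁻⁹ − 4.221×10⁻⁹) = 1.733×10⁸ m²/s².
v = 13160 m/s = 13.16 km/s.

v ≈ 13.16 km/s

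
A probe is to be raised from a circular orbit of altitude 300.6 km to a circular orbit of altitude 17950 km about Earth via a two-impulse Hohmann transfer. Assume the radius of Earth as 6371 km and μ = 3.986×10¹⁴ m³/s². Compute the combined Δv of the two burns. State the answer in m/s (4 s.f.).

Δv_total ≈ 3346 m/s

r₁ = 6371 + 300.6 = 6671.6 km = 6.6716×10⁶ m.
r₂ = 6371 + 17950 = 24321 km = 2.4321×10⁷ m.
Transfer ellipse a_t = (r₁ + r₂)/2 = 1.550×10⁷ m.
At r₁: circular v_c1 = √(μ/r₁) = 7730 m/s; transfer-perigee v_p = √[μ(2/r₁ − 1/a_t)] = 9683 m/s.
Δv₁ = v_p − v_c1 = 1954 m/s.
At r₂: circular v_c2 = √(μ/r₂) = 4048 m/s; transfer-apogee v_a = √[μ(2/r₂ − 1/a_t)] = 2656 m/s.
Δv₂ = v_c2 − v_a = 1392 m/s.
Total Δv = Δv₁ + Δv₂ = 3346 m/s.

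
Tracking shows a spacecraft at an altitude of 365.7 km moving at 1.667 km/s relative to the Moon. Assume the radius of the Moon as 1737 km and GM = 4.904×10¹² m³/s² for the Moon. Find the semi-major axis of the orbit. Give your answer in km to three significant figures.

a ≈ 2600 km

r = 1737 + 365.7 = 2102.7 km = 2.103×10⁶ m.
Vis-viva rearranged: 1/a = 2/r − v²/μ = 9.512×10⁻⁷ − 5.667×10⁻⁷ = 3.845×10⁻⁷ m⁻¹.
a = 2.601×10⁶ m = 2600.8 km.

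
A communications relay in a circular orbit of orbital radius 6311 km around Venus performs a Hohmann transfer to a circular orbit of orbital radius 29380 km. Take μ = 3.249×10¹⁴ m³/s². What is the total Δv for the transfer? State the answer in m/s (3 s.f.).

Δv_total ≈ 3380 m/s

r₁ = 6311 km = 6.311×10⁶ m.
r₂ = 29380 km = 2.938×10⁷ m.
Transfer ellipse a_t = (r₁ + r₂)/2 = 1.785×10⁷ m.
At r₁: circular v_c1 = √(μ/r₁) = 7175 m/s; transfer-periapsis v_p = √[μ(2/r₁ − 1/a_t)] = 9206 m/s.
Δv₁ = v_p − v_c1 = 2031 m/s.
At r₂: circular v_c2 = √(μ/r₂) = 3325 m/s; transfer-apoapsis v_a = √[μ(2/r₂ − 1/a_t)] = 1978 m/s.
Δv₂ = v_c2 − v_a = 1348 m/s.
Total Δv = Δv₁ + Δv₂ = 3379 m/s.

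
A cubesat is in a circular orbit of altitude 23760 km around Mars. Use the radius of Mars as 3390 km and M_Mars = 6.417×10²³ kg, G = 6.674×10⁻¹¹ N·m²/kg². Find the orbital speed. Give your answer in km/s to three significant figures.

v ≈ 1.26 km/s

μ = GM = 6.674×10⁻¹¹ × 6.417×10²³ = 4.283×10¹³ m³/s².
r = 3390 + 23760 = 27150 km = 2.7150×10⁷ m.
For a circular orbit v = √(μ/r) = √(4.283×10¹³ / 2.715×10⁷) = √(1.577×10⁶) = 1256 m/s.
That is 1.256 km/s.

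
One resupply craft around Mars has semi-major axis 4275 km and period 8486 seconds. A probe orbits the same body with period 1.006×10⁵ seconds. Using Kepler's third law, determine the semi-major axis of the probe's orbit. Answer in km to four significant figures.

a₂ ≈ 22230 km

Kepler's third law: a³ ∝ T², so a₂ = a₁ (T₂/T₁)^(2/3).
T₂/T₁ = 11.85, (T₂/T₁)^(2/3) = 5.199.
a₂ = 4275 × 5.199 = 22230 km.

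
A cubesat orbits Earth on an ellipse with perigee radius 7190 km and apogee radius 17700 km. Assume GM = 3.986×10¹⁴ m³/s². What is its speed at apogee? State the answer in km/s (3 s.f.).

Semi-major axis a = (r_p + r_a)/2 = 12445 km = 1.244×10⁷ m.
Vis-viva: v² = μ(2/r − 1/a) = 3.986×10¹⁴ × (1.130×10⁻⁷ − 8.035×10⁻⁸) = 1.301×10⁷ m²/s².
v = 3607 m/s = 3.607 km/s.

v ≈ 3.61 km/s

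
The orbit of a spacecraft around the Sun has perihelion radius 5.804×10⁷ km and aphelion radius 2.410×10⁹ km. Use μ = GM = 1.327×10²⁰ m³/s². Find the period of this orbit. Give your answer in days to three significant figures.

T ≈ 8650 days

Semi-major axis a = (r_p + r_a)/2 = (5.8040×10⁷ + 2.4100×10⁹)/2 = 1.2340×10⁹ km = 1.234×10¹² m.
By Kepler's third law T = 2π√(a³/μ) = 2π × 1.190×10⁸ = 7.477×10⁸ s.
= 8654 days.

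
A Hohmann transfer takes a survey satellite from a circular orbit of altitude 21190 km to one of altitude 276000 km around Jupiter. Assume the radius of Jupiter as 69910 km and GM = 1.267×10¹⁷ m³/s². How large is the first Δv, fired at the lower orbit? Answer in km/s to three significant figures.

Δv ≈ 9.63 km/s

r₁ = 69910 + 21190 = 91100 km = 9.1100×10⁷ m.
r₂ = 69910 + 276000 = 345910 km = 3.4591×10⁸ m.
Transfer ellipse a_t = (r₁ + r₂)/2 = 2.185×10⁸ m.
At r₁: circular v_c1 = √(μ/r₁) = 37290 m/s; transfer-perijove v_p = √[μ(2/r₁ − 1/a_t)] = 46920 m/s.
Δv₁ = v_p − v_c1 = 9629 m/s.
= 9.629 km/s.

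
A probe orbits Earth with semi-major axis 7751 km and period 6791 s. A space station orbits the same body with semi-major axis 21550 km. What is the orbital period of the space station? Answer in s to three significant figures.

Kepler's third law: T² ∝ a³, so T₂ = T₁ (a₂/a₁)^(3/2).
a₂/a₁ = 2.780, (a₂/a₁)^(3/2) = 4.636.
T₂ = 6791 × 4.636 = 31480 s.

T₂ ≈ 31500 s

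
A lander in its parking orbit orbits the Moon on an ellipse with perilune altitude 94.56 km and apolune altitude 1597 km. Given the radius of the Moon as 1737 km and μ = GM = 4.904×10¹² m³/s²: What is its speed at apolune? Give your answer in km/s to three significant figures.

v ≈ 1.02 km/s

r_p = 1737 + 94.56 = 1831.6 km = 1.8316×10⁶ m.
r_a = 1737 + 1597 = 3334.0 km = 3.3340×10⁶ m.
Semi-major axis a = (r_p + r_a)/2 = 2582.8 km = 2.583×10⁶ m.
Vis-viva: v² = μ(2/r − 1/a) = 4.904×10¹² × (5.999×10⁻⁷ − 3.872×10⁻⁷) = 1.043×10⁶ m²/s².
v = 1021 m/s = 1.021 km/s.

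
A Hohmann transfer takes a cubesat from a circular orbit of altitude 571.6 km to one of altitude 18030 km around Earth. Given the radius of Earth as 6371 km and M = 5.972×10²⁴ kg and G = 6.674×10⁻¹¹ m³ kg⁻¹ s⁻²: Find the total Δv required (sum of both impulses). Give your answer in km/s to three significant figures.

Δv_total ≈ 3.23 km/s

μ = GM = 6.674×10⁻¹¹ × 5.972×10²⁴ = 3.986×10¹⁴ m³/s².
r₁ = 6371 + 571.6 = 6942.6 km = 6.9426×10⁶ m.
r₂ = 6371 + 18030 = 24401 km = 2.4401×10⁷ m.
Transfer ellipse a_t = (r₁ + r₂)/2 = 1.567×10⁷ m.
At r₁: circular v_c1 = √(μ/r₁) = 7577 m/s; transfer-perigee v_p = √[μ(2/r₁ − 1/a_t)] = 9454 m/s.
Δv₁ = v_p − v_c1 = 1878 m/s.
At r₂: circular v_c2 = √(μ/r₂) = 4042 m/s; transfer-apogee v_a = √[μ(2/r₂ − 1/a_t)] = 2690 m/s.
Δv₂ = v_c2 − v_a = 1352 m/s.
Total Δv = Δv₁ + Δv₂ = 3229 m/s = 3.229 km/s.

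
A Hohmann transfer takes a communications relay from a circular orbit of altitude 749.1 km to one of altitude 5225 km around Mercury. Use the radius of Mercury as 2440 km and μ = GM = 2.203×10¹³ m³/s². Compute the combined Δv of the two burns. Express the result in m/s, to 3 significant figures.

r₁ = 2440 + 749.1 = 3189.1 km = 3.1891×10⁶ m.
r₂ = 2440 + 5225 = 7665.0 km = 7.6650×10⁶ m.
Transfer ellipse a_t = (r₁ + r₂)/2 = 5.427×10⁶ m.
At r₁: circular v_c1 = √(μ/r₁) = 2628 m/s; transfer-periherm v_p = √[μ(2/r₁ − 1/a_t)] = 3124 m/s.
Δv₁ = v_p − v_c1 = 495.3 m/s.
At r₂: circular v_c2 = √(μ/r₂) = 1695 m/s; transfer-apoherm v_a = √[μ(2/r₂ − 1/a_t)] = 1300 m/s.
Δv₂ = v_c2 − v_a = 395.7 m/s.
Total Δv = Δv₁ + Δv₂ = 891.0 m/s.

Δv_total ≈ 891 m/s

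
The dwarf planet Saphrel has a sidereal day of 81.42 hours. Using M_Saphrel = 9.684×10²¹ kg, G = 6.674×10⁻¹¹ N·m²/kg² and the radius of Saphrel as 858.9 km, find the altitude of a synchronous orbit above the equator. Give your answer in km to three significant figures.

μ = GM = 6.674×10⁻¹¹ × 9.684×10²¹ = 6.463×10¹¹ m³/s².
T = 81.42 hours = 2.931×10⁵ s.
A synchronous orbit has period T, so by Kepler's third law a = (μT²/4π²)^(1/3).
μT²/4π² = 6.463×10¹¹ × (2.931×10⁵)² / 39.48 = 1.407×10²¹ m³.
a = 1.120×10⁷ m = 11204 km.
Altitude h = a − R = 11204 − 858.9 = 10345 km.

h_sync ≈ 10300 km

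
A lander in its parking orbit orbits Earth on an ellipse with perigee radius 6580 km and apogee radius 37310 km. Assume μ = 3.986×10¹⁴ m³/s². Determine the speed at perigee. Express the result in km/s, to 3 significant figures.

Semi-major axis a = (r_p + r_a)/2 = 21945 km = 2.194×10⁷ m.
Vis-viva: v² = μ(2/r − 1/a) = 3.986×10¹⁴ × (3.040×10⁻⁷ − 4.557×10⁻⁸) = 1.030×10⁸ m²/s².
v = 10150 m/s = 10.15 km/s.

v ≈ 10.1 km/s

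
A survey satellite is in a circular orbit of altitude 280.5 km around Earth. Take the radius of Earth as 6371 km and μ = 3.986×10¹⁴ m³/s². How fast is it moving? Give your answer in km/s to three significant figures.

r = 6371 + 280.5 = 6651.5 km = 6.6515×10⁶ m.
For a circular orbit v = √(μ/r) = √(3.986×10¹⁴ / 6.652×10⁶) = √(5.993×10⁷) = 7741 m/s.
That is 7.741 km/s.

v ≈ 7.74 km/s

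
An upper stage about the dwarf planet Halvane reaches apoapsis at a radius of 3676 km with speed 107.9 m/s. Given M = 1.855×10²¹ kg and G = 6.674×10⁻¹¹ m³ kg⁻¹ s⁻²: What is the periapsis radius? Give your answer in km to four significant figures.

μ = GM = 6.674×10⁻¹¹ × 1.855×10²¹ = 1.238×10¹¹ m³/s².
r_a = 3.676×10⁶ m.
Specific energy ε = v²/2 − μ/r = -2.786×10⁴ J/kg, so a = −μ/(2ε) = 2.222×10⁶ m.
The apsides satisfy r_p + r_a = 2a, so the periapsis radius is 2a − r_a = 7.682×10⁵ m = 768.15 km.

periapsis radius ≈ 768.2 km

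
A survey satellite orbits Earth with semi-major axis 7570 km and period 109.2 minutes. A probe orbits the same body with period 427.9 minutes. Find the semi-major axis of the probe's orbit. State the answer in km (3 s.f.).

a₂ ≈ 18800 km

Kepler's third law: a³ ∝ T², so a₂ = a₁ (T₂/T₁)^(2/3).
T₂/T₁ = 3.918, (T₂/T₁)^(2/3) = 2.485.
a₂ = 7570 × 2.485 = 18820 km.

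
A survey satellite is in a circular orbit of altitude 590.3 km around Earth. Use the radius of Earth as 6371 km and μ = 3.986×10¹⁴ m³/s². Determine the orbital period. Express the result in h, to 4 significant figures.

r = 6371 + 590.3 = 6961.3 km = 6.9613×10⁶ m.
Kepler's third law: T = 2π√(r³/μ) = 2π√((6.961×10⁶)³ / 3.986×10¹⁴).
r³/μ = 8.463×10⁵ s², so T = 2π × 9.200×10² = 5.780×10³ s.
Converting: 5.780×10³ s ÷ 3600 = 1.606 h.

T ≈ 1.606 h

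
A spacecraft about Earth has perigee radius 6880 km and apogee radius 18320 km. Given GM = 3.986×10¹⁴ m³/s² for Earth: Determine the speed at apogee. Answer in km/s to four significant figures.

v ≈ 3.447 km/s

Semi-major axis a = (r_p + r_a)/2 = 12600 km = 1.260×10⁷ m.
Vis-viva: v² = μ(2/r − 1/a) = 3.986×10¹⁴ × (1.092×10⁻⁷ − 7.937×10⁻⁸) = 1.188×10⁷ m²/s².
v = 3447 m/s = 3.447 km/s.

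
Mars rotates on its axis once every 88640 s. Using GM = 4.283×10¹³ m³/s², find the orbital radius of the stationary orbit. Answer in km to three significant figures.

r_sync ≈ 20400 km

A synchronous orbit has period T, so by Kepler's third law a = (μT²/4π²)^(1/3).
μT²/4π² = 4.283×10¹³ × (8.864×10⁴)² / 39.48 = 8.524×10²¹ m³.
a = 2.043×10⁷ m = 20428 km.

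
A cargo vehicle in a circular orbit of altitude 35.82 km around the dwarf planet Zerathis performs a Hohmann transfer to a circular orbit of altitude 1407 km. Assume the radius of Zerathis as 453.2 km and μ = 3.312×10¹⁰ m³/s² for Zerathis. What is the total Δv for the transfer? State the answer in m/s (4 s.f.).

r₁ = 453.2 + 35.82 = 489.02 km = 4.8902×10⁵ m.
r₂ = 453.2 + 1407 = 1860.2 km = 1.8602×10⁶ m.
Transfer ellipse a_t = (r₁ + r₂)/2 = 1.175×10⁶ m.
At r₁: circular v_c1 = √(μ/r₁) = 260.2 m/s; transfer-periapsis v_p = √[μ(2/r₁ − 1/a_t)] = 327.5 m/s.
Δv₁ = v_p − v_c1 = 67.26 m/s.
At r₂: circular v_c2 = √(μ/r₂) = 133.4 m/s; transfer-apoapsis v_a = √[μ(2/r₂ − 1/a_t)] = 86.10 m/s.
Δv₂ = v_c2 − v_a = 47.34 m/s.
Total Δv = Δv₁ + Δv₂ = 114.6 m/s.

Δv_total ≈ 114.6 m/s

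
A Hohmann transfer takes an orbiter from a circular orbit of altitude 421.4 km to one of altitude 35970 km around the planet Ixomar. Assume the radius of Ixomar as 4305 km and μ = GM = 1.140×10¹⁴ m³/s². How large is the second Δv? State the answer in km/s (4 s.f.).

Δv ≈ 0.9113 km/s

r₁ = 4305 + 421.4 = 4726.4 km = 4.7264×10⁶ m.
r₂ = 4305 + 35970 = 40275 km = 4.0275×10⁷ m.
Transfer ellipse a_t = (r₁ + r₂)/2 = 2.250×10⁷ m.
At r₁: circular v_c1 = √(μ/r₁) = 4911 m/s; transfer-periapsis v_p = √[μ(2/r₁ − 1/a_t)] = 6571 m/s.
At r₂: circular v_c2 = √(μ/r₂) = 1682 m/s; transfer-apoapsis v_a = √[μ(2/r₂ − 1/a_t)] = 771.1 m/s.
Δv₂ = v_c2 − v_a = 911.3 m/s.
= 0.9113 km/s.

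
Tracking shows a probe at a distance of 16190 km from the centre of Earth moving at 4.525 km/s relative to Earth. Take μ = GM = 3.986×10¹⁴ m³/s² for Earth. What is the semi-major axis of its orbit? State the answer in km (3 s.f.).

a ≈ 13900 km

r = 1.619×10⁷ m.
Specific orbital energy ε = v²/2 − μ/r = (4525)²/2 − 3.986×10¹⁴/1.619×10⁷ = -1.438×10⁷ J/kg.
Since ε = −μ/(2a), a = −μ/(2ε) = 1.386×10⁷ m = 13857 km.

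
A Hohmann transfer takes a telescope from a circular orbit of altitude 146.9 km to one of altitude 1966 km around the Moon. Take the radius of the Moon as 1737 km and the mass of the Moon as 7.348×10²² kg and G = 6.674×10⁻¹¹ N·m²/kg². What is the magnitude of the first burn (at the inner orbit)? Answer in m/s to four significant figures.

μ = GM = 6.674×10⁻¹¹ × 7.348×10²² = 4.904×10¹² m³/s².
r₁ = 1737 + 146.9 = 1883.9 km = 1.8839×10⁶ m.
r₂ = 1737 + 1966 = 3703.0 km = 3.7030×10⁶ m.
Transfer ellipse a_t = (r₁ + r₂)/2 = 2.793×10⁶ m.
At r₁: circular v_c1 = √(μ/r₁) = 1613 m/s; transfer-perilune v_p = √[μ(2/r₁ − 1/a_t)] = 1858 m/s.
Δv₁ = v_p − v_c1 = 244.2 m/s.

Δv ≈ 244.2 m/s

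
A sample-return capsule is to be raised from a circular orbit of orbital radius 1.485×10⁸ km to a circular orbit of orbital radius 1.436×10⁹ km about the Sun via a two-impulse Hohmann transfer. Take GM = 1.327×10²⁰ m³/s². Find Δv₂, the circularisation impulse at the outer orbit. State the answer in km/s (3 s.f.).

r₁ = 1.485×10⁸ km = 1.485×10¹¹ m.
r₂ = 1.436×10⁹ km = 1.436×10¹² m.
Transfer ellipse a_t = (r₁ + r₂)/2 = 7.922×10¹¹ m.
At r₁: circular v_c1 = √(μ/r₁) = 29890 m/s; transfer-perihelion v_p = √[μ(2/r₁ − 1/a_t)] = 40250 m/s.
At r₂: circular v_c2 = √(μ/r₂) = 9613 m/s; transfer-aphelion v_a = √[μ(2/r₂ − 1/a_t)] = 4162 m/s.
Δv₂ = v_c2 − v_a = 5451 m/s.
= 5.451 km/s.

Δv ≈ 5.45 km/s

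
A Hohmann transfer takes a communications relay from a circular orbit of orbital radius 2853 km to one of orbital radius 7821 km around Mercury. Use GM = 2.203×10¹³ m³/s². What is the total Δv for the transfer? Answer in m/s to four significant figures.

r₁ = 2853 km = 2.853×10⁶ m.
r₂ = 7821 km = 7.821×10⁶ m.
Transfer ellipse a_t = (r₁ + r₂)/2 = 5.337×10⁶ m.
At r₁: circular v_c1 = √(μ/r₁) = 2779 m/s; transfer-periherm v_p = √[μ(2/r₁ − 1/a_t)] = 3364 m/s.
Δv₁ = v_p − v_c1 = 585.1 m/s.
At r₂: circular v_c2 = √(μ/r₂) = 1678 m/s; transfer-apoherm v_a = √[μ(2/r₂ − 1/a_t)] = 1227 m/s.
Δv₂ = v_c2 − v_a = 451.2 m/s.
Total Δv = Δv₁ + Δv₂ = 1036 m/s.

Δv_total ≈ 1036 m/s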